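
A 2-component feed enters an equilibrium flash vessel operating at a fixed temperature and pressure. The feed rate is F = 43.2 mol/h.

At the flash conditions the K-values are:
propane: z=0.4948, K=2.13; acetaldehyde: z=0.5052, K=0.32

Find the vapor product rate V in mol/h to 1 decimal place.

Material balance + equilibrium reduce to Σ zᵢ(Kᵢ−1)/(1+V/F(Kᵢ−1)) = 0.
Check two-phase: ΣzᵢKᵢ = 1.2156 > 1 and Σzᵢ/Kᵢ = 1.8111 > 1, so g(0) = 0.2156 > 0 and g(1) = -0.8111 < 0.
Newton iteration, V/F⁰ = 0.5:
  V/F = 0.5000: g = -0.16324, g' = -0.7942 → V/F = 0.2945
  V/F = 0.2945: g = -0.01002, g' = -0.7209 → V/F = 0.2806
Converged at V/F = 0.2806.
Then V = V/F·F = 0.2806·43.2 = 12.1 mol/h and L = F − V = 31.1 mol/h.

V = 12.1 mol/h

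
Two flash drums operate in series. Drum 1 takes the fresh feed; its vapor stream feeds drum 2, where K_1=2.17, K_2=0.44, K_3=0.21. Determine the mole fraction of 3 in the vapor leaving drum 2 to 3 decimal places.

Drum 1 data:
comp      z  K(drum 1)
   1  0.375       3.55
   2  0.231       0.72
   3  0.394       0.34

y_3 (drum 2) = 0.073

Drum 1:
Material balance + equilibrium reduce to Σ zᵢ(Kᵢ−1)/(1+ψ₁(Kᵢ−1)) = 0.
Check two-phase: ΣzᵢKᵢ = 1.632 > 1 and Σzᵢ/Kᵢ = 1.585 > 1, so g(0) = 0.632 > 0 and g(1) = -0.585 < 0.
Iterate (Newton) starting at ψ₁ = 0.5:
  ψ₁ = 0.500: g = -0.0430, g' = -0.878 → ψ₁ = 0.451
  ψ₁ = 0.451: g = 0.0005, g' = -0.899 → ψ₁ = 0.452
Converged at ψ₁ = 0.452.
Drum-1 compositions:
  1: x = 0.174, y = 0.619
  2: x = 0.264, y = 0.190
  3: x = 0.561, y = 0.191
Drum-2 feed = drum-1 vapor: z₂ = (0.6188, 0.1904, 0.1908).
Drum 2:
Newton iteration, ψ₂⁰ = 0.68:
  ψ₂ = 0.680: g = -0.0947, g' = -0.974 → ψ₂ = 0.583
  ψ₂ = 0.583: g = -0.0072, g' = -0.840 → ψ₂ = 0.574
Converged at ψ₂ = 0.574.
  1: x = 0.370, y = 0.803
  2: x = 0.281, y = 0.123
  3: x = 0.349, y = 0.073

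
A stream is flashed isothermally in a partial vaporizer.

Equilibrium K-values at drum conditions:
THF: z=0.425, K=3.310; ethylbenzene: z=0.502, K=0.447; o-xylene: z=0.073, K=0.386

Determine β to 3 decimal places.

Material balance + equilibrium reduce to Σ zᵢ(Kᵢ−1)/(1+β(Kᵢ−1)) = 0.
g(0) = ΣzᵢKᵢ − 1 = 0.659 and g(1) = 1 − Σzᵢ/Kᵢ = -0.441, so a root lies in (0, 1).
Iterate (Newton) starting at β = 0.42:
  β = 0.420: g = 0.0763, g' = -0.895 → β = 0.505
  β = 0.505: g = 0.0028, g' = -0.836 → β = 0.509
Converged at β = 0.509.

β = 0.509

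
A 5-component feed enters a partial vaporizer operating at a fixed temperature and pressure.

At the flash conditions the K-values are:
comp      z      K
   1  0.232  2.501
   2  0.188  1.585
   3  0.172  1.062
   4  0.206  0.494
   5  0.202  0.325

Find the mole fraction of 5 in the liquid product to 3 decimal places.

Material balance + equilibrium reduce to Σ zᵢ(Kᵢ−1)/(1+ψ(Kᵢ−1)) = 0.
Feasibility: ΣzᵢKᵢ = 1.228, Σzᵢ/Kᵢ = 1.412 — both > 1, two phases present.
Iterate (Newton) starting at ψ = 0.5:
  ψ = 0.500: g = -0.0510, g' = -0.514 → ψ = 0.401
  ψ = 0.401: g = -0.0007, g' = -0.503 → ψ = 0.399
Converged at ψ = 0.399.
Compositions from xᵢ = zᵢ/(1+ψ(Kᵢ−1)), yᵢ = Kᵢxᵢ:
  1: x = 0.145, y = 0.363
  2: x = 0.152, y = 0.242
  3: x = 0.168, y = 0.178
  4: x = 0.258, y = 0.128
  5: x = 0.277, y = 0.090

x_5 = 0.277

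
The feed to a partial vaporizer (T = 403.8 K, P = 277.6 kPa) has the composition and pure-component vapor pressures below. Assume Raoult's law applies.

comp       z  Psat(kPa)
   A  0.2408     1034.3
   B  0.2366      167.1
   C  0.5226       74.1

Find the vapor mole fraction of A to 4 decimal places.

Raoult's law: Kᵢ = Pᵢˢᵃᵗ/P = Pᵢˢᵃᵗ/277.6.
  K_A = 1034.3/277.6 = 3.725865, K_B = 167.1/277.6 = 0.601945, K_C = 74.1/277.6 = 0.266931
Material balance + equilibrium reduce to Σ zᵢ(Kᵢ−1)/(1+V/F(Kᵢ−1)) = 0.
Check two-phase: ΣzᵢKᵢ = 1.1791 > 1 and Σzᵢ/Kᵢ = 2.4155 > 1, so g(0) = 0.1791 > 0 and g(1) = -1.4155 < 0.
Newton iteration, V/F⁰ = 0.34:
  V/F = 0.3400: g = -0.27855, g' = -1.0304 → V/F = 0.0697
  V/F = 0.0697: g = 0.05106, g' = -1.6153 → V/F = 0.1013
  V/F = 0.1013: g = 0.00243, g' = -1.4672 → V/F = 0.1029
Converged at V/F = 0.1029.
Compositions from xᵢ = zᵢ/(1+V/F(Kᵢ−1)), yᵢ = Kᵢxᵢ:
  A: x = 0.1880, y = 0.7006
  B: x = 0.2467, y = 0.1485
  C: x = 0.5653, y = 0.1509

y_A = 0.7006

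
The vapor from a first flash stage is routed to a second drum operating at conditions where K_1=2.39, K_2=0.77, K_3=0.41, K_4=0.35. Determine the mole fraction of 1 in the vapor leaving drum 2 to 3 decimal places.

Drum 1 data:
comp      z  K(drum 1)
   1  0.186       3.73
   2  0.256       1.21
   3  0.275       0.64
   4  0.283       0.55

y_1 (drum 2) = 0.600

Drum 1:
Rachford–Rice: g(ψ₁) = Σ zᵢ(Kᵢ−1)/(1+ψ₁(Kᵢ−1)) = 0.
Check two-phase: ΣzᵢKᵢ = 1.335 > 1 and Σzᵢ/Kᵢ = 1.206 > 1, so g(0) = 0.335 > 0 and g(1) = -0.206 < 0.
Newton iteration, ψ₁⁰ = 0.5:
  ψ₁ = 0.500: g = -0.0217, g' = -0.406 → ψ₁ = 0.446
  ψ₁ = 0.446: g = 0.0007, g' = -0.431 → ψ₁ = 0.448
Converged at ψ₁ = 0.448.
Drum-1 compositions:
  1: x = 0.084, y = 0.312
  2: x = 0.234, y = 0.283
  3: x = 0.328, y = 0.210
  4: x = 0.354, y = 0.195
Drum-2 feed = drum-1 vapor: z₂ = (0.3121, 0.2831, 0.2098, 0.1950).
Drum 2:
Material balance + equilibrium reduce to Σ zᵢ(Kᵢ−1)/(1+ψ₂(Kᵢ−1)) = 0.
Check two-phase: ΣzᵢKᵢ = 1.118 > 1 and Σzᵢ/Kᵢ = 1.567 > 1, so g(0) = 0.118 > 0 and g(1) = -0.567 < 0.
Newton–Raphson from ψ₂ = 0.62:
  ψ₂ = 0.620: g = -0.2504, g' = -0.607 → ψ₂ = 0.207
  ψ₂ = 0.207: g = -0.0192, g' = -0.585 → ψ₂ = 0.175
Converged at ψ₂ = 0.175.
  1: x = 0.251, y = 0.600
  2: x = 0.295, y = 0.227
  3: x = 0.234, y = 0.096
  4: x = 0.220, y = 0.077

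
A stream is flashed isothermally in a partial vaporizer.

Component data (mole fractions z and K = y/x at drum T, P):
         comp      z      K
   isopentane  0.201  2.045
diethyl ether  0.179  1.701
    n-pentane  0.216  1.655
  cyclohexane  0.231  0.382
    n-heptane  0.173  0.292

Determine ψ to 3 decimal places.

ψ = 0.396

Let ψ = V/F and solve Σ zᵢ(Kᵢ−1)/(1+ψ(Kᵢ−1)) = 0.
Feasibility: ΣzᵢKᵢ = 1.212, Σzᵢ/Kᵢ = 1.531 — both > 1, two phases present.
Iterate (Newton) starting at ψ = 0.45:
  ψ = 0.450: g = -0.0300, g' = -0.564 → ψ = 0.397
  ψ = 0.397: g = -0.0005, g' = -0.544 → ψ = 0.396
Converged at ψ = 0.396.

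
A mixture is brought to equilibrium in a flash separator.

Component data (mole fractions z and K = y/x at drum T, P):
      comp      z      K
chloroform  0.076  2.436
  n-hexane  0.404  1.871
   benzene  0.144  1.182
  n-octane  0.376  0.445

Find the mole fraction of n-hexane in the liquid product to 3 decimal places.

Rachford–Rice: g(V/F) = Σ zᵢ(Kᵢ−1)/(1+V/F(Kᵢ−1)) = 0.
Feasibility: ΣzᵢKᵢ = 1.279, Σzᵢ/Kᵢ = 1.214 — both > 1, two phases present.
Iterate (Newton) starting at V/F = 0.5:
  V/F = 0.500: g = 0.0438, g' = -0.428 → V/F = 0.603
  V/F = 0.603: g = -0.0006, g' = -0.442 → V/F = 0.601
Converged at V/F = 0.601.
Compositions from xᵢ = zᵢ/(1+V/F(Kᵢ−1)), yᵢ = Kᵢxᵢ:
  chloroform: x = 0.041, y = 0.099
  n-hexane: x = 0.265, y = 0.496
  benzene: x = 0.130, y = 0.153
  n-octane: x = 0.564, y = 0.251

x_n-hexane = 0.265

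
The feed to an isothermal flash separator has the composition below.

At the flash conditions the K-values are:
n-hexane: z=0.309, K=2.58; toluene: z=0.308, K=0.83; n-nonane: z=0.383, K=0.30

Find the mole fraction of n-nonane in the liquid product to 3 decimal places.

Rachford–Rice: g(ψ) = Σ zᵢ(Kᵢ−1)/(1+ψ(Kᵢ−1)) = 0.
Feasibility: ΣzᵢKᵢ = 1.168, Σzᵢ/Kᵢ = 1.768 — both > 1, two phases present.
Newton–Raphson from ψ = 0.69:
  ψ = 0.690: g = -0.3443, g' = -0.890 → ψ = 0.303
  ψ = 0.303: g = -0.0654, g' = -0.665 → ψ = 0.205
  ψ = 0.205: g = 0.0017, g' = -0.706 → ψ = 0.207
Converged at ψ = 0.207.
Compositions from xᵢ = zᵢ/(1+ψ(Kᵢ−1)), yᵢ = Kᵢxᵢ:
  n-hexane: x = 0.233, y = 0.601
  toluene: x = 0.319, y = 0.265
  n-nonane: x = 0.448, y = 0.134

x_n-nonane = 0.448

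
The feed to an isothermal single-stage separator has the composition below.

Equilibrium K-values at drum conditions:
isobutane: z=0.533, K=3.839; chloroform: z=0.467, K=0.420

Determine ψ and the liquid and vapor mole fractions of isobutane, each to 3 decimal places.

Rachford–Rice: g(ψ) = Σ zᵢ(Kᵢ−1)/(1+ψ(Kᵢ−1)) = 0.
Check two-phase: ΣzᵢKᵢ = 2.242 > 1 and Σzᵢ/Kᵢ = 1.251 > 1, so g(0) = 1.242 > 0 and g(1) = -0.251 < 0.
Binary case is linear: z₁(K₁−1)(1+ψ(K₂−1)) + z₂(K₂−1)(1+ψ(K₁−1)) = 0
⇒ ψ = [z₁(K₁−1)+z₂(K₂−1)] / [−(K₁−1)(K₂−1)] = 1.2423/1.6466 = 0.754
Compositions from xᵢ = zᵢ/(1+ψ(Kᵢ−1)), yᵢ = Kᵢxᵢ:
  isobutane: x = 0.170, y = 0.651
  chloroform: x = 0.830, y = 0.349

ψ = 0.754, x_isobutane = 0.170, y_isobutane = 0.651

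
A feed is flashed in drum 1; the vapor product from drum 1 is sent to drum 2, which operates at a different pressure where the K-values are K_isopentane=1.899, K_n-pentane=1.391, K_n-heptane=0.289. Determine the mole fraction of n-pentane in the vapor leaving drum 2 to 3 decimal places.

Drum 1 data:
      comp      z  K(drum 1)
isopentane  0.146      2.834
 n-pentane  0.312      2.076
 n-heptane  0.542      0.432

Drum 1:
Rachford–Rice: g(ψ₁) = Σ zᵢ(Kᵢ−1)/(1+ψ₁(Kᵢ−1)) = 0.
Feasibility: ΣzᵢKᵢ = 1.296, Σzᵢ/Kᵢ = 1.456 — both > 1, two phases present.
Newton–Raphson from ψ₁ = 0.5:
  ψ₁ = 0.500: g = -0.0720, g' = -0.627 → ψ₁ = 0.385
Converged at ψ₁ = 0.385.
Drum-1 compositions:
  isopentane: x = 0.086, y = 0.242
  n-pentane: x = 0.221, y = 0.458
  n-heptane: x = 0.694, y = 0.300
Drum-2 feed = drum-1 vapor: z₂ = (0.2424, 0.4578, 0.2998).
Drum 2:
Rachford–Rice: g(ψ₂) = Σ zᵢ(Kᵢ−1)/(1+ψ₂(Kᵢ−1)) = 0.
g(0) = ΣzᵢKᵢ − 1 = 0.184 and g(1) = 1 − Σzᵢ/Kᵢ = -0.494, so a root lies in (0, 1).
Iterate (Newton) starting at ψ₂ = 0.56:
  ψ₂ = 0.560: g = -0.0624, g' = -0.552 → ψ₂ = 0.447
  ψ₂ = 0.447: g = -0.0047, g' = -0.476 → ψ₂ = 0.437
Converged at ψ₂ = 0.437.
  isopentane: x = 0.174, y = 0.330
  n-pentane: x = 0.391, y = 0.544
  n-heptane: x = 0.435, y = 0.126

y_n-pentane (drum 2) = 0.544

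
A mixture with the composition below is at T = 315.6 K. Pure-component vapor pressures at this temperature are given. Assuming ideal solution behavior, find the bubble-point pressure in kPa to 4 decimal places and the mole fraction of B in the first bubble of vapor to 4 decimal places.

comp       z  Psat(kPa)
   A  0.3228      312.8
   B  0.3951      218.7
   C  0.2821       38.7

Pbub = 198.2975 kPa, y_B = 0.4358

At the bubble point ψ → 0, so ΣzᵢKᵢ = 1 with Kᵢ = Pᵢˢᵃᵗ/P ⇒ P = ΣzᵢPᵢˢᵃᵗ.
P = 0.3228·312.8 + 0.3951·218.7 + 0.2821·38.7 = 198.2975 kPa
yᵢ = zᵢPᵢˢᵃᵗ/P ⇒ y_B = 0.3951·218.7/198.2975 = 0.4358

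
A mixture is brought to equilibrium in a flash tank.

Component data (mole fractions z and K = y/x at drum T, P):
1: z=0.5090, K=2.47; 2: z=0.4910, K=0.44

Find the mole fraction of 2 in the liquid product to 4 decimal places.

Binary case is linear: z₁(K₁−1)(1+V/F(K₂−1)) + z₂(K₂−1)(1+V/F(K₁−1)) = 0
⇒ V/F = [z₁(K₁−1)+z₂(K₂−1)] / [−(K₁−1)(K₂−1)] = 0.47327/0.82320 = 0.5749
Compositions from xᵢ = zᵢ/(1+V/F(Kᵢ−1)), yᵢ = Kᵢxᵢ:
  1: x = 0.2759, y = 0.6814
  2: x = 0.7241, y = 0.3186

x_2 = 0.7241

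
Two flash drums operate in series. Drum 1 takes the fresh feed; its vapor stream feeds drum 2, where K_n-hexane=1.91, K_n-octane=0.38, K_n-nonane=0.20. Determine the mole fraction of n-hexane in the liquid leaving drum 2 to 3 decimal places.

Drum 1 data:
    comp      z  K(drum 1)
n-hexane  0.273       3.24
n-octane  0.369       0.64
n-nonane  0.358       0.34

Drum 1:
Iterate (Newton) starting at ψ₁ = 0.56:
  ψ₁ = 0.560: g = -0.2699, g' = -0.737 → ψ₁ = 0.194
  ψ₁ = 0.194: g = 0.0128, g' = -0.926 → ψ₁ = 0.207
  ψ₁ = 0.207: g = 0.0002, g' = -0.904 → ψ₁ = 0.208
Converged at ψ₁ = 0.208.
Drum-1 compositions:
  n-hexane: x = 0.186, y = 0.604
  n-octane: x = 0.399, y = 0.255
  n-nonane: x = 0.415, y = 0.141
Drum-2 feed = drum-1 vapor: z₂ = (0.6037, 0.2552, 0.1411).
Drum 2:
Iterate (Newton) starting at ψ₂ = 0.5:
  ψ₂ = 0.500: g = -0.0398, g' = -0.693 → ψ₂ = 0.443
  ψ₂ = 0.443: g = -0.0011, g' = -0.657 → ψ₂ = 0.441
Converged at ψ₂ = 0.441.
  n-hexane: x = 0.431, y = 0.823
  n-octane: x = 0.351, y = 0.133
  n-nonane: x = 0.218, y = 0.044

x_n-hexane (drum 2) = 0.431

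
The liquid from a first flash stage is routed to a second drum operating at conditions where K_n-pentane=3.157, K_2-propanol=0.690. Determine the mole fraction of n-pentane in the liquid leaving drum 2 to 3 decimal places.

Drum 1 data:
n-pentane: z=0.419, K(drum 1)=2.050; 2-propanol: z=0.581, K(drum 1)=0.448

Drum 1:
Let ψ₁ = V/F and solve Σ zᵢ(Kᵢ−1)/(1+ψ₁(Kᵢ−1)) = 0.
Feasibility: ΣzᵢKᵢ = 1.119, Σzᵢ/Kᵢ = 1.501 — both > 1, two phases present.
Binary case is linear: z₁(K₁−1)(1+ψ₁(K₂−1)) + z₂(K₂−1)(1+ψ₁(K₁−1)) = 0
⇒ ψ₁ = [z₁(K₁−1)+z₂(K₂−1)] / [−(K₁−1)(K₂−1)] = 0.1192/0.5796 = 0.206
Drum-1 compositions:
  n-pentane: x = 0.345, y = 0.706
  2-propanol: x = 0.655, y = 0.294
Drum-2 feed = drum-1 liquid: z₂ = (0.3446, 0.6554).
Drum 2:
Material balance + equilibrium reduce to Σ zᵢ(Kᵢ−1)/(1+ψ₂(Kᵢ−1)) = 0.
g(0) = ΣzᵢKᵢ − 1 = 0.540 and g(1) = 1 − Σzᵢ/Kᵢ = -0.059, so a root lies in (0, 1).
Binary case is linear: z₁(K₁−1)(1+ψ₂(K₂−1)) + z₂(K₂−1)(1+ψ₂(K₁−1)) = 0
⇒ ψ₂ = [z₁(K₁−1)+z₂(K₂−1)] / [−(K₁−1)(K₂−1)] = 0.5401/0.6687 = 0.808
  n-pentane: x = 0.126, y = 0.397
  2-propanol: x = 0.874, y = 0.603

x_n-pentane (drum 2) = 0.126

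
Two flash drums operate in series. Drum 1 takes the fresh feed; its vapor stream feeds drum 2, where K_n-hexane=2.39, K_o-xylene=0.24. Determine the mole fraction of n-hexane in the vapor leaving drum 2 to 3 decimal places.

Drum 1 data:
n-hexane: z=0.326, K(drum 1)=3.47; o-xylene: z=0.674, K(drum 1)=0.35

y_n-hexane (drum 2) = 0.845

Drum 1:
Material balance + equilibrium reduce to Σ zᵢ(Kᵢ−1)/(1+ψ₁(Kᵢ−1)) = 0.
Feasibility: ΣzᵢKᵢ = 1.367, Σzᵢ/Kᵢ = 2.020 — both > 1, two phases present.
Iterate (Newton) starting at ψ₁ = 0.5:
  ψ₁ = 0.500: g = -0.2888, g' = -1.023 → ψ₁ = 0.218
  ψ₁ = 0.218: g = 0.0132, g' = -1.227 → ψ₁ = 0.229
Converged at ψ₁ = 0.229.
Drum-1 compositions:
  n-hexane: x = 0.208, y = 0.723
  o-xylene: x = 0.792, y = 0.277
Drum-2 feed = drum-1 vapor: z₂ = (0.7229, 0.2771).
Drum 2:
Iterate (Newton) starting at ψ₂ = 0.5:
  ψ₂ = 0.500: g = 0.2532, g' = -0.903 → ψ₂ = 0.781
  ψ₂ = 0.781: g = -0.0357, g' = -1.288 → ψ₂ = 0.753
  ψ₂ = 0.753: g = -0.0012, g' = -1.208 → ψ₂ = 0.752
Converged at ψ₂ = 0.752.
  n-hexane: x = 0.353, y = 0.845
  o-xylene: x = 0.647, y = 0.155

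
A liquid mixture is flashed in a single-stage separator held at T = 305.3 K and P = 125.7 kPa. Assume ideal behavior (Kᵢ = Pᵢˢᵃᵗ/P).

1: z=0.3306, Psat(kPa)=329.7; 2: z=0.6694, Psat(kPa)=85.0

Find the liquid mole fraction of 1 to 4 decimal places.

Raoult's law: Kᵢ = Pᵢˢᵃᵗ/P = Pᵢˢᵃᵗ/125.7.
  K_1 = 329.7/125.7 = 2.622912, K_2 = 85.0/125.7 = 0.676213
Material balance + equilibrium reduce to Σ zᵢ(Kᵢ−1)/(1+V/F(Kᵢ−1)) = 0.
Check two-phase: ΣzᵢKᵢ = 1.3198 > 1 and Σzᵢ/Kᵢ = 1.1160 > 1, so g(0) = 0.3198 > 0 and g(1) = -0.1160 < 0.
Newton–Raphson from V/F = 0.5:
  V/F = 0.5000: g = 0.03758, g' = -0.3653 → V/F = 0.6029
  V/F = 0.6029: g = 0.00188, g' = -0.3308 → V/F = 0.6086
Converged at V/F = 0.6086.
Compositions from xᵢ = zᵢ/(1+V/F(Kᵢ−1)), yᵢ = Kᵢxᵢ:
  1: x = 0.1663, y = 0.4363
  2: x = 0.8337, y = 0.5637

x_1 = 0.1663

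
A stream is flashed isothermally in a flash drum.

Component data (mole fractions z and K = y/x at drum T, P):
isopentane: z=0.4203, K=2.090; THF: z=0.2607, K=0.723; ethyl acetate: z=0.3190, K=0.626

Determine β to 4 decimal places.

Rachford–Rice: g(β) = Σ zᵢ(Kᵢ−1)/(1+β(Kᵢ−1)) = 0.
Feasibility: ΣzᵢKᵢ = 1.2666, Σzᵢ/Kᵢ = 1.0713 — both > 1, two phases present.
Newton iteration, β⁰ = 0.59:
  β = 0.5900: g = 0.03941, g' = -0.2870 → β = 0.7273
  β = 0.7273: g = 0.00122, g' = -0.2709 → β = 0.7318
Converged at β = 0.7318.

β = 0.7318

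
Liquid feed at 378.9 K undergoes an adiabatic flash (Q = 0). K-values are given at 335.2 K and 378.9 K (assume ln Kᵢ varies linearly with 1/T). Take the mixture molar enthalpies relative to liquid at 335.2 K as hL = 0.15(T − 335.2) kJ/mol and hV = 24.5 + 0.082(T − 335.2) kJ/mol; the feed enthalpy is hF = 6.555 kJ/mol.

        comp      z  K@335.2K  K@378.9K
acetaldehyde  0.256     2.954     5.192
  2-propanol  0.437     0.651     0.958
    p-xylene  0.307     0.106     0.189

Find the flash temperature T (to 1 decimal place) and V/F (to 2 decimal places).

T = 348.7 K, V/F = 0.19

Adiabatic flash: solve Rachford–Rice at each trial T, then check hF = ψ·hV(T) + (1−ψ)·hL(T).
  T = 335.2 K: K = (2.954, 0.651, 0.106), RR gives ψ = 0.062, H_out = 1.513 kJ/mol
  T = 378.9 K: K = (5.192, 0.958, 0.189), RR gives ψ = 0.413, H_out = 15.443 kJ/mol
  T = 357.0 K: K = (3.982, 0.799, 0.144), RR gives ψ = 0.259, H_out = 9.237 kJ/mol
  T = 346.1 K: K = (3.446, 0.723, 0.124), RR gives ψ = 0.170, H_out = 5.663 kJ/mol
  T = 351.6 K: K = (3.711, 0.761, 0.134), RR gives ψ = 0.216, H_out = 7.522 kJ/mol
  T = 348.9 K: K = (3.579, 0.743, 0.129), RR gives ψ = 0.194, H_out = 6.625 kJ/mol
  T = 347.5 K: K = (3.512, 0.733, 0.127), RR gives ψ = 0.182, H_out = 6.149 kJ/mol
Linear interpolation between T = 347.5 (H_out = 6.149) and T = 348.9 (H_out = 6.625) on hF = 6.555 gives T ≈ 348.7 K, at which ψ = 0.19.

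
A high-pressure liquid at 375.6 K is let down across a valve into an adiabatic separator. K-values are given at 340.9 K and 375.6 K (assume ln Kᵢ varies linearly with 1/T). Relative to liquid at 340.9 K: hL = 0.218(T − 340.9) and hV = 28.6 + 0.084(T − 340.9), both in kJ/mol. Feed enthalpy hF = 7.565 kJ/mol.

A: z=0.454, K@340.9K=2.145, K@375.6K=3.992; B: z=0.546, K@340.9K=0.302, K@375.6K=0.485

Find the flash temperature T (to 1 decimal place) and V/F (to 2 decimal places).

Adiabatic flash: solve Rachford–Rice at each trial T, then check hF = ψ·hV(T) + (1−ψ)·hL(T).
  T = 340.9 K: K = (2.145, 0.302), RR gives ψ = 0.174, H_out = 4.964 kJ/mol
  T = 375.6 K: K = (3.992, 0.485), RR gives ψ = 0.699, H_out = 24.307 kJ/mol
  T = 358.2 K: K = (2.968, 0.387), RR gives ψ = 0.463, H_out = 15.940 kJ/mol
  T = 349.5 K: K = (2.531, 0.343), RR gives ψ = 0.334, H_out = 11.041 kJ/mol
  T = 345.2 K: K = (2.332, 0.322), RR gives ψ = 0.260, H_out = 8.216 kJ/mol
  T = 343.0 K: K = (2.235, 0.312), RR gives ψ = 0.217, H_out = 6.616 kJ/mol
Linear interpolation between T = 343.0 (H_out = 6.616) and T = 345.2 (H_out = 8.216) on hF = 7.565 gives T ≈ 344.3 K, at which ψ = 0.24.

T = 344.3 K, V/F = 0.24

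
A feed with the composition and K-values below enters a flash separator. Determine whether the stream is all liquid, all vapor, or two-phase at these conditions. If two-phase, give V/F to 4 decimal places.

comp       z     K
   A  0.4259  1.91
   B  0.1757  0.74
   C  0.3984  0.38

ΣzᵢKᵢ = 1.0949; Σzᵢ/Kᵢ = 1.5088.
Both exceed 1, so a two-phase solution exists.
Newton iteration, ψ⁰ = 0.5:
  ψ = 0.5000: g = -0.14412, g' = -0.5040 → ψ = 0.2140
  ψ = 0.2140: g = -0.00878, g' = -0.4640 → ψ = 0.1951
Converged at ψ = 0.1951.

two-phase, V/F = 0.1951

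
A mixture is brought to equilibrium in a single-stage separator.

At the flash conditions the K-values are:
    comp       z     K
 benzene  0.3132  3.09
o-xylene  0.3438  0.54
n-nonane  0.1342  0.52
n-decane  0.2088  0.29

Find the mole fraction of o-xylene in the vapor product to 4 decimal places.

Rachford–Rice: g(V/F) = Σ zᵢ(Kᵢ−1)/(1+V/F(Kᵢ−1)) = 0.
Check two-phase: ΣzᵢKᵢ = 1.2838 > 1 and Σzᵢ/Kᵢ = 1.7161 > 1, so g(0) = 0.2838 > 0 and g(1) = -0.7161 < 0.
Newton iteration, V/F⁰ = 0.5:
  V/F = 0.5000: g = -0.19989, g' = -0.7564 → V/F = 0.2357
  V/F = 0.2357: g = 0.01048, g' = -0.8967 → V/F = 0.2474
  V/F = 0.2474: g = 0.00009, g' = -0.8818 → V/F = 0.2475
Converged at V/F = 0.2475.
Compositions from xᵢ = zᵢ/(1+V/F(Kᵢ−1)), yᵢ = Kᵢxᵢ:
  benzene: x = 0.2064, y = 0.6378
  o-xylene: x = 0.3880, y = 0.2095
  n-nonane: x = 0.1523, y = 0.0792
  n-decane: x = 0.2533, y = 0.0735

y_o-xylene = 0.2095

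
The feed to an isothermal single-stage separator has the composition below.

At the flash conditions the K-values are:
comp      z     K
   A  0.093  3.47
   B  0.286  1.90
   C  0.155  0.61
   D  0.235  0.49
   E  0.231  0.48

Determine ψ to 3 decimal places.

Material balance + equilibrium reduce to Σ zᵢ(Kᵢ−1)/(1+ψ(Kᵢ−1)) = 0.
Feasibility: ΣzᵢKᵢ = 1.187, Σzᵢ/Kᵢ = 1.392 — both > 1, two phases present.
Iterate (Newton) starting at ψ = 0.54:
  ψ = 0.540: g = -0.1374, g' = -0.484 → ψ = 0.256
  ψ = 0.256: g = 0.0062, g' = -0.559 → ψ = 0.267
Converged at ψ = 0.267.

ψ = 0.267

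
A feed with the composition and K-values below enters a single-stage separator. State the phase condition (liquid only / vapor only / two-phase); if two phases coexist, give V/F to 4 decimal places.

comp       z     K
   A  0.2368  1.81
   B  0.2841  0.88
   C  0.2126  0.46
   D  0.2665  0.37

liquid only

ΣzᵢKᵢ = 0.8750; Σzᵢ/Kᵢ = 1.6361.
Since ΣzᵢKᵢ < 1 the mixture is below its bubble point — single liquid phase.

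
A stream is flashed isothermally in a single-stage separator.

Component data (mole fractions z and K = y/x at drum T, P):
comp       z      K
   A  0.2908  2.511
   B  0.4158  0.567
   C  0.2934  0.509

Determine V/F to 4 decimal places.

Material balance + equilibrium reduce to Σ zᵢ(Kᵢ−1)/(1+V/F(Kᵢ−1)) = 0.
Feasibility: ΣzᵢKᵢ = 1.1153, Σzᵢ/Kᵢ = 1.4256 — both > 1, two phases present.
Iterate (Newton) starting at V/F = 0.5:
  V/F = 0.5000: g = -0.17043, g' = -0.4667 → V/F = 0.1348
  V/F = 0.1348: g = 0.01957, g' = -0.6273 → V/F = 0.1660
  V/F = 0.1660: g = 0.00046, g' = -0.5987 → V/F = 0.1668
Converged at V/F = 0.1668.

V/F = 0.1668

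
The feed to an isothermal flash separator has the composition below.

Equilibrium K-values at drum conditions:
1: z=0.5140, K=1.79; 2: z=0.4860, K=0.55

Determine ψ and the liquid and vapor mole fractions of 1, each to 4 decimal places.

Newton iteration, ψ⁰ = 0.65:
  ψ = 0.6500: g = -0.04082, g' = -0.3367 → ψ = 0.5287
  ψ = 0.5287: g = -0.00056, g' = -0.3291 → ψ = 0.5270
Converged at ψ = 0.5270.
Compositions from xᵢ = zᵢ/(1+ψ(Kᵢ−1)), yᵢ = Kᵢxᵢ:
  1: x = 0.3629, y = 0.6496
  2: x = 0.6371, y = 0.3504

ψ = 0.5270, x_1 = 0.3629, y_1 = 0.6496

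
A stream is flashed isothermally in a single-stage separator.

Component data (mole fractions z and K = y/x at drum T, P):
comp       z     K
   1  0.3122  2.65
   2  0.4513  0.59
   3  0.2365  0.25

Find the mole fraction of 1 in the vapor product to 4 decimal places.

Newton–Raphson from ψ = 0.5:
  ψ = 0.5000: g = -0.23428, g' = -0.7158 → ψ = 0.1727
  ψ = 0.1727: g = -0.00200, g' = -0.7782 → ψ = 0.1701
Converged at ψ = 0.1701.
Compositions from xᵢ = zᵢ/(1+ψ(Kᵢ−1)), yᵢ = Kᵢxᵢ:
  1: x = 0.2438, y = 0.6460
  2: x = 0.4851, y = 0.2862
  3: x = 0.2711, y = 0.0678

y_1 = 0.6460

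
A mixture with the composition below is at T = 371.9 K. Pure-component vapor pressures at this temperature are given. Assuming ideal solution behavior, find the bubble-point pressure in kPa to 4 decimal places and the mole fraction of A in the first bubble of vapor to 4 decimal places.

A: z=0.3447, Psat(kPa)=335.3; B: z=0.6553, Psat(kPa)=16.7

At the bubble point ψ → 0, so ΣzᵢKᵢ = 1 with Kᵢ = Pᵢˢᵃᵗ/P ⇒ P = ΣzᵢPᵢˢᵃᵗ.
P = 0.3447·335.3 + 0.6553·16.7 = 126.5214 kPa
yᵢ = zᵢPᵢˢᵃᵗ/P ⇒ y_A = 0.3447·335.3/126.5214 = 0.9135

Pbub = 126.5214 kPa, y_A = 0.9135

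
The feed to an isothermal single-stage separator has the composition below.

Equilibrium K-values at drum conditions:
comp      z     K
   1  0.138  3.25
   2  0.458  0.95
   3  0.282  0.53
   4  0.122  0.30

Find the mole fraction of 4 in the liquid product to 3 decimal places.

x_4 = 0.131

Material balance + equilibrium reduce to Σ zᵢ(Kᵢ−1)/(1+ψ(Kᵢ−1)) = 0.
Check two-phase: ΣzᵢKᵢ = 1.070 > 1 and Σzᵢ/Kᵢ = 1.463 > 1, so g(0) = 0.070 > 0 and g(1) = -0.463 < 0.
Newton iteration, ψ⁰ = 0.54:
  ψ = 0.540: g = -0.1983, g' = -0.410 → ψ = 0.056
  ψ = 0.056: g = 0.0275, g' = -0.682 → ψ = 0.097
  ψ = 0.097: g = 0.0015, g' = -0.609 → ψ = 0.099
Converged at ψ = 0.099.
Compositions from xᵢ = zᵢ/(1+ψ(Kᵢ−1)), yᵢ = Kᵢxᵢ:
  1: x = 0.113, y = 0.367
  2: x = 0.460, y = 0.437
  3: x = 0.296, y = 0.157
  4: x = 0.131, y = 0.039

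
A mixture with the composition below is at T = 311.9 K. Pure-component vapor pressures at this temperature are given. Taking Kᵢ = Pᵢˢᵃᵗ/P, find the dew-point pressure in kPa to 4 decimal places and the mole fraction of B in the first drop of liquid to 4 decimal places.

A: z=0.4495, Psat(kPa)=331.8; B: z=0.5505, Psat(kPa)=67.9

At the dew point ψ → 1, so Σzᵢ/Kᵢ = 1 with Kᵢ = Pᵢˢᵃᵗ/P ⇒ 1/P = Σzᵢ/Pᵢˢᵃᵗ.
1/P = 0.4495/331.8 + 0.5505/67.9 = 0.0094622 ⇒ P = 105.6832 kPa
xᵢ = zᵢP/Pᵢˢᵃᵗ ⇒ x_B = 0.5505·105.6832/67.9 = 0.8568

Pdew = 105.6832 kPa, x_B = 0.8568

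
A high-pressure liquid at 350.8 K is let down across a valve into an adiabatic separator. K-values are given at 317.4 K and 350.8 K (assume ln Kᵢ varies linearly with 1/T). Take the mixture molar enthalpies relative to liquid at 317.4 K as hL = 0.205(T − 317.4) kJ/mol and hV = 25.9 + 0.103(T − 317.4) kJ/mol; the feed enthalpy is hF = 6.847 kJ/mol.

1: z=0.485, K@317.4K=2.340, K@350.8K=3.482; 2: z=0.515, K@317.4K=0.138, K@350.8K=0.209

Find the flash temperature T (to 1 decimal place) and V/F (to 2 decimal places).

Adiabatic flash: solve Rachford–Rice at each trial T, then check hF = ψ·hV(T) + (1−ψ)·hL(T).
  T = 317.4 K: K = (2.340, 0.138), RR gives ψ = 0.178, H_out = 4.618 kJ/mol
  T = 350.8 K: K = (3.482, 0.209), RR gives ψ = 0.406, H_out = 15.971 kJ/mol
  T = 334.1 K: K = (2.883, 0.172), RR gives ψ = 0.312, H_out = 10.972 kJ/mol
  T = 325.8 K: K = (2.606, 0.154), RR gives ψ = 0.253, H_out = 8.055 kJ/mol
  T = 321.6 K: K = (2.471, 0.146), RR gives ψ = 0.218, H_out = 6.411 kJ/mol
  T = 323.7 K: K = (2.538, 0.150), RR gives ψ = 0.236, H_out = 7.250 kJ/mol
Linear interpolation between T = 321.6 (H_out = 6.411) and T = 323.7 (H_out = 7.250) on hF = 6.847 gives T ≈ 322.7 K, at which ψ = 0.23.

T = 322.7 K, V/F = 0.23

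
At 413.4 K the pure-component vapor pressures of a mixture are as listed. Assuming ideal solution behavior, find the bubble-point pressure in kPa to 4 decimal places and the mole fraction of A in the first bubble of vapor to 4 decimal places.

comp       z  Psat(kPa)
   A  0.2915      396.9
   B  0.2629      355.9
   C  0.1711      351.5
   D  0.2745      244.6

Pbub = 336.5468 kPa, y_A = 0.3438

At the bubble point ψ → 0, so ΣzᵢKᵢ = 1 with Kᵢ = Pᵢˢᵃᵗ/P ⇒ P = ΣzᵢPᵢˢᵃᵗ.
P = 0.2915·396.9 + 0.2629·355.9 + 0.1711·351.5 + 0.2745·244.6 = 336.5468 kPa
yᵢ = zᵢPᵢˢᵃᵗ/P ⇒ y_A = 0.2915·396.9/336.5468 = 0.3438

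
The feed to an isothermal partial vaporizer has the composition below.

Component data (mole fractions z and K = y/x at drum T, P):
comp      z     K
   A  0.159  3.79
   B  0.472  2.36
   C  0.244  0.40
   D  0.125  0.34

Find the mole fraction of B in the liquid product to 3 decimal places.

Material balance + equilibrium reduce to Σ zᵢ(Kᵢ−1)/(1+ψ(Kᵢ−1)) = 0.
g(0) = ΣzᵢKᵢ − 1 = 0.857 and g(1) = 1 − Σzᵢ/Kᵢ = -0.220, so a root lies in (0, 1).
Newton–Raphson from ψ = 0.5:
  ψ = 0.500: g = 0.2350, g' = -0.826 → ψ = 0.785
  ψ = 0.785: g = 0.0019, g' = -0.874 → ψ = 0.787
Converged at ψ = 0.787.
Compositions from xᵢ = zᵢ/(1+ψ(Kᵢ−1)), yᵢ = Kᵢxᵢ:
  A: x = 0.050, y = 0.189
  B: x = 0.228, y = 0.538
  C: x = 0.462, y = 0.185
  D: x = 0.260, y = 0.088

x_B = 0.228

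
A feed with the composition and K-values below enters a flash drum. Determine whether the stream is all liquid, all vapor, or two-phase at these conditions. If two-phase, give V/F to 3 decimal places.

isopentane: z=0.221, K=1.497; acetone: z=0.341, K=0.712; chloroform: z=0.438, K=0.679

ΣzᵢKᵢ = 0.871; Σzᵢ/Kᵢ = 1.272.
Since ΣzᵢKᵢ < 1 the mixture is below its bubble point — single liquid phase.

all liquid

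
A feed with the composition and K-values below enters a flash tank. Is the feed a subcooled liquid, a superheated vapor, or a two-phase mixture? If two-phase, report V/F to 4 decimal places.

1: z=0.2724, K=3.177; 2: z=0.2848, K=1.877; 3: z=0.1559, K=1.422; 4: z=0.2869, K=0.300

two-phase, V/F = 0.7534

ΣzᵢKᵢ = 1.7077; Σzᵢ/Kᵢ = 1.3034.
Both exceed 1, so a two-phase solution exists.
Material balance + equilibrium reduce to Σ zᵢ(Kᵢ−1)/(1+ψ(Kᵢ−1)) = 0.
Iterate (Newton) starting at ψ = 0.6:
  ψ = 0.6000: g = 0.12703, g' = -0.7724 → ψ = 0.7645
  ψ = 0.7645: g = -0.01017, g' = -0.9268 → ψ = 0.7535
  ψ = 0.7535: g = -0.00009, g' = -0.9101 → ψ = 0.7534
Converged at ψ = 0.7534.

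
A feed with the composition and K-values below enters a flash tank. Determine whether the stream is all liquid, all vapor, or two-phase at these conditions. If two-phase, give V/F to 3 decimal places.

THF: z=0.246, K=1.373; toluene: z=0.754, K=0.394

all liquid

ΣzᵢKᵢ = 0.635; Σzᵢ/Kᵢ = 2.093.
Since ΣzᵢKᵢ < 1 the mixture is below its bubble point — single liquid phase.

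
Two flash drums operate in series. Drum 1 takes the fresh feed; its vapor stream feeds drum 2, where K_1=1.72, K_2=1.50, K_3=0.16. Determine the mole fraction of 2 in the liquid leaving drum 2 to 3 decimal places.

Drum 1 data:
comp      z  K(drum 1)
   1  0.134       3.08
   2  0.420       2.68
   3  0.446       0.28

x_2 (drum 2) = 0.465

Drum 1:
Rachford–Rice: g(ψ₁) = Σ zᵢ(Kᵢ−1)/(1+ψ₁(Kᵢ−1)) = 0.
g(0) = ΣzᵢKᵢ − 1 = 0.663 and g(1) = 1 − Σzᵢ/Kᵢ = -0.793, so a root lies in (0, 1).
Newton–Raphson from ψ₁ = 0.5:
  ψ₁ = 0.500: g = 0.0184, g' = -1.054 → ψ₁ = 0.517
Converged at ψ₁ = 0.517.
Drum-1 compositions:
  1: x = 0.065, y = 0.199
  2: x = 0.225, y = 0.602
  3: x = 0.711, y = 0.199
Drum-2 feed = drum-1 vapor: z₂ = (0.1988, 0.6022, 0.1990).
Drum 2:
Newton iteration, ψ₂⁰ = 0.5:
  ψ₂ = 0.500: g = 0.0579, g' = -0.569 → ψ₂ = 0.602
  ψ₂ = 0.602: g = -0.0067, g' = -0.713 → ψ₂ = 0.592
Converged at ψ₂ = 0.592.
  1: x = 0.139, y = 0.240
  2: x = 0.465, y = 0.697
  3: x = 0.396, y = 0.063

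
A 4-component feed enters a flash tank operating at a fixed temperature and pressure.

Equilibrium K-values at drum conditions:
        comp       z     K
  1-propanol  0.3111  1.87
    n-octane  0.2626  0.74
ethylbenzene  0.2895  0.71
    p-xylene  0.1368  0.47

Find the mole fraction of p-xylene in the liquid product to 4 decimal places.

x_p-xylene = 0.1492

Material balance + equilibrium reduce to Σ zᵢ(Kᵢ−1)/(1+β(Kᵢ−1)) = 0.
Check two-phase: ΣzᵢKᵢ = 1.0459 > 1 and Σzᵢ/Kᵢ = 1.2200 > 1, so g(0) = 0.0459 > 0 and g(1) = -0.2200 < 0.
Newton iteration, β⁰ = 0.55:
  β = 0.5500: g = -0.09883, g' = -0.2429 → β = 0.1431
  β = 0.1431: g = 0.00372, g' = -0.2769 → β = 0.1566
  β = 0.1566: g = 0.00002, g' = -0.2741 → β = 0.1567
Converged at β = 0.1567.
Compositions from xᵢ = zᵢ/(1+β(Kᵢ−1)), yᵢ = Kᵢxᵢ:
  1-propanol: x = 0.2738, y = 0.5120
  n-octane: x = 0.2737, y = 0.2026
  ethylbenzene: x = 0.3033, y = 0.2153
  p-xylene: x = 0.1492, y = 0.0701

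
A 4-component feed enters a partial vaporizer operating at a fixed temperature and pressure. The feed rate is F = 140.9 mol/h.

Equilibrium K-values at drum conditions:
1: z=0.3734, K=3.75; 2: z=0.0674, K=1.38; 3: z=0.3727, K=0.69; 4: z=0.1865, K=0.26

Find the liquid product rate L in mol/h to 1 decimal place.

L = 53.1 mol/h

Let ψ = V/F and solve Σ zᵢ(Kᵢ−1)/(1+ψ(Kᵢ−1)) = 0.
Feasibility: ΣzᵢKᵢ = 1.7989, Σzᵢ/Kᵢ = 1.4059 — both > 1, two phases present.
Newton–Raphson from ψ = 0.6:
  ψ = 0.6000: g = 0.01819, g' = -0.7930 → ψ = 0.6229
Converged at ψ = 0.6229.
Then V = ψ·F = 0.6229·140.9 = 87.8 mol/h and L = F − V = 53.1 mol/h.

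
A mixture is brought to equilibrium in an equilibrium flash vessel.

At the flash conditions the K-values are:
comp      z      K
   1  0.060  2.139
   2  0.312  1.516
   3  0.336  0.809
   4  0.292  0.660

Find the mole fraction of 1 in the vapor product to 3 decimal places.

y_1 = 0.090

Newton iteration, β⁰ = 0.5:
  β = 0.500: g = -0.0190, g' = -0.148 → β = 0.371
  β = 0.371: g = 0.0004, g' = -0.155 → β = 0.374
Converged at β = 0.374.
Compositions from xᵢ = zᵢ/(1+β(Kᵢ−1)), yᵢ = Kᵢxᵢ:
  1: x = 0.042, y = 0.090
  2: x = 0.262, y = 0.396
  3: x = 0.362, y = 0.293
  4: x = 0.335, y = 0.221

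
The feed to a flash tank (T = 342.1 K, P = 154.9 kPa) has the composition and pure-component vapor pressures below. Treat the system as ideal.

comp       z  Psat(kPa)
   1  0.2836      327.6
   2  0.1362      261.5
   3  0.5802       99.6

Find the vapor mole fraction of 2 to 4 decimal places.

y_2 = 0.1650

Raoult's law: Kᵢ = Pᵢˢᵃᵗ/P = Pᵢˢᵃᵗ/154.9.
  K_1 = 327.6/154.9 = 2.114913, K_2 = 261.5/154.9 = 1.688186, K_3 = 99.6/154.9 = 0.642995
Rachford–Rice: g(V/F) = Σ zᵢ(Kᵢ−1)/(1+V/F(Kᵢ−1)) = 0.
Check two-phase: ΣzᵢKᵢ = 1.2028 > 1 and Σzᵢ/Kᵢ = 1.1171 > 1, so g(0) = 0.2028 > 0 and g(1) = -0.1171 < 0.
Newton iteration, V/F⁰ = 0.51:
  V/F = 0.5100: g = 0.01771, g' = -0.2891 → V/F = 0.5713
  V/F = 0.5713: g = 0.00025, g' = -0.2815 → V/F = 0.5721
Converged at V/F = 0.5721.
Compositions from xᵢ = zᵢ/(1+V/F(Kᵢ−1)), yᵢ = Kᵢxᵢ:
  1: x = 0.1732, y = 0.3662
  2: x = 0.0977, y = 0.1650
  3: x = 0.7291, y = 0.4688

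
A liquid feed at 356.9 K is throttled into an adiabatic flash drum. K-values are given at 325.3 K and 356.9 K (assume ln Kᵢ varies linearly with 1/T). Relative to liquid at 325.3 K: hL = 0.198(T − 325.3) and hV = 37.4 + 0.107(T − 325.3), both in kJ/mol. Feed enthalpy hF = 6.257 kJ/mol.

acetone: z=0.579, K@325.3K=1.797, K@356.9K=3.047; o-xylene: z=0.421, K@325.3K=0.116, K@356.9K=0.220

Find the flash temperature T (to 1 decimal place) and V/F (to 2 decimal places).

Adiabatic flash: solve Rachford–Rice at each trial T, then check hF = ψ·hV(T) + (1−ψ)·hL(T).
  T = 325.3 K: K = (1.797, 0.116), RR gives ψ = 0.127, H_out = 4.740 kJ/mol
  T = 356.9 K: K = (3.047, 0.220), RR gives ψ = 0.537, H_out = 24.784 kJ/mol
  T = 341.1 K: K = (2.369, 0.162), RR gives ψ = 0.383, H_out = 16.919 kJ/mol
  T = 333.2 K: K = (2.070, 0.138), RR gives ψ = 0.278, H_out = 11.760 kJ/mol
  T = 329.2 K: K = (1.929, 0.126), RR gives ψ = 0.209, H_out = 8.528 kJ/mol
  T = 327.2 K: K = (1.860, 0.121), RR gives ψ = 0.169, H_out = 6.680 kJ/mol
Linear interpolation between T = 325.3 (H_out = 4.740) and T = 327.2 (H_out = 6.680) on hF = 6.257 gives T ≈ 326.8 K, at which ψ = 0.16.

T = 326.8 K, V/F = 0.16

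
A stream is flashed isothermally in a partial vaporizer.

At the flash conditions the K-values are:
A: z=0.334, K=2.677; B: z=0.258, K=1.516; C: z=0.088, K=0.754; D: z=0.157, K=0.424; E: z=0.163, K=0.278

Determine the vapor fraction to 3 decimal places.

Let ψ = V/F and solve Σ zᵢ(Kᵢ−1)/(1+ψ(Kᵢ−1)) = 0.
g(0) = ΣzᵢKᵢ − 1 = 0.463 and g(1) = 1 − Σzᵢ/Kᵢ = -0.368, so a root lies in (0, 1).
Newton iteration, ψ⁰ = 0.63:
  ψ = 0.630: g = -0.0106, g' = -0.683 → ψ = 0.614
Converged at ψ = 0.614.

ψ = 0.614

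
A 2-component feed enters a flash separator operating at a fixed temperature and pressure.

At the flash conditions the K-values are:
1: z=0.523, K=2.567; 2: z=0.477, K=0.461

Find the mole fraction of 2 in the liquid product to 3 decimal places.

x_2 = 0.744

Rachford–Rice: g(V/F) = Σ zᵢ(Kᵢ−1)/(1+V/F(Kᵢ−1)) = 0.
Check two-phase: ΣzᵢKᵢ = 1.562 > 1 and Σzᵢ/Kᵢ = 1.238 > 1, so g(0) = 0.562 > 0 and g(1) = -0.238 < 0.
Iterate (Newton) starting at V/F = 0.6:
  V/F = 0.600: g = 0.0424, g' = -0.644 → V/F = 0.666
Converged at V/F = 0.666.
Compositions from xᵢ = zᵢ/(1+V/F(Kᵢ−1)), yᵢ = Kᵢxᵢ:
  1: x = 0.256, y = 0.657
  2: x = 0.744, y = 0.343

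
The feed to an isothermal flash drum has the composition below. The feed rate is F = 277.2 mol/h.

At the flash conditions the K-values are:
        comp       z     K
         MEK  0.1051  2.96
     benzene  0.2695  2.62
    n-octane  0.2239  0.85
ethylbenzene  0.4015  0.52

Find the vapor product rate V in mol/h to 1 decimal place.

V = 171.5 mol/h

Material balance + equilibrium reduce to Σ zᵢ(Kᵢ−1)/(1+V/F(Kᵢ−1)) = 0.
Check two-phase: ΣzᵢKᵢ = 1.4163 > 1 and Σzᵢ/Kᵢ = 1.1739 > 1, so g(0) = 0.4163 > 0 and g(1) = -0.1739 < 0.
Iterate (Newton) starting at V/F = 0.39:
  V/F = 0.3900: g = 0.11152, g' = -0.5410 → V/F = 0.5961
  V/F = 0.5961: g = 0.01024, g' = -0.4565 → V/F = 0.6186
  V/F = 0.6186: g = 0.00005, g' = -0.4522 → V/F = 0.6187
Converged at V/F = 0.6187.
Then V = V/F·F = 0.6187·277.2 = 171.5 mol/h and L = F − V = 105.7 mol/h.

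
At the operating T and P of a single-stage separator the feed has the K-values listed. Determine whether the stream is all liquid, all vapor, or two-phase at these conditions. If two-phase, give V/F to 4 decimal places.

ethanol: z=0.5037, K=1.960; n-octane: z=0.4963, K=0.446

ΣzᵢKᵢ = 1.2086; Σzᵢ/Kᵢ = 1.3698.
Both exceed 1, so a two-phase solution exists.
Material balance + equilibrium reduce to Σ zᵢ(Kᵢ−1)/(1+ψ(Kᵢ−1)) = 0.
Newton iteration, ψ⁰ = 0.68:
  ψ = 0.6800: g = -0.14857, g' = -0.5620 → ψ = 0.4157
  ψ = 0.4157: g = -0.01157, g' = -0.4943 → ψ = 0.3922
Converged at ψ = 0.3922.

two-phase, V/F = 0.3922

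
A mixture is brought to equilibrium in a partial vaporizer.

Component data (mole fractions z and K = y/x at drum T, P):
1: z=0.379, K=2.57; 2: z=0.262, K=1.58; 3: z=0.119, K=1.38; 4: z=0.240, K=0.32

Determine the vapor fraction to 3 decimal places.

ψ = 0.855

Material balance + equilibrium reduce to Σ zᵢ(Kᵢ−1)/(1+ψ(Kᵢ−1)) = 0.
Check two-phase: ΣzᵢKᵢ = 1.629 > 1 and Σzᵢ/Kᵢ = 1.150 > 1, so g(0) = 0.629 > 0 and g(1) = -0.150 < 0.
Newton iteration, ψ⁰ = 0.31:
  ψ = 0.310: g = 0.3627, g' = -0.678 → ψ = 0.845
  ψ = 0.845: g = 0.0083, g' = -0.835 → ψ = 0.855
Converged at ψ = 0.855.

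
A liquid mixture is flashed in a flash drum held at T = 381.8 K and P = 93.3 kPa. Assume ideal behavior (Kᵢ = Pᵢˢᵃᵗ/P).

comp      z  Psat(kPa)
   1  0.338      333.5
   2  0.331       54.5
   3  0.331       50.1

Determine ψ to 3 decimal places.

Raoult's law: Kᵢ = Pᵢˢᵃᵗ/P = Pᵢˢᵃᵗ/93.3.
  K_1 = 333.5/93.3 = 3.57449, K_2 = 54.5/93.3 = 0.58414, K_3 = 50.1/93.3 = 0.53698
Rachford–Rice: g(ψ) = Σ zᵢ(Kᵢ−1)/(1+ψ(Kᵢ−1)) = 0.
Check two-phase: ΣzᵢKᵢ = 1.579 > 1 and Σzᵢ/Kᵢ = 1.278 > 1, so g(0) = 0.579 > 0 and g(1) = -0.278 < 0.
Iterate (Newton) starting at ψ = 0.5:
  ψ = 0.500: g = 0.0072, g' = -0.640 → ψ = 0.511
Converged at ψ = 0.511.

ψ = 0.511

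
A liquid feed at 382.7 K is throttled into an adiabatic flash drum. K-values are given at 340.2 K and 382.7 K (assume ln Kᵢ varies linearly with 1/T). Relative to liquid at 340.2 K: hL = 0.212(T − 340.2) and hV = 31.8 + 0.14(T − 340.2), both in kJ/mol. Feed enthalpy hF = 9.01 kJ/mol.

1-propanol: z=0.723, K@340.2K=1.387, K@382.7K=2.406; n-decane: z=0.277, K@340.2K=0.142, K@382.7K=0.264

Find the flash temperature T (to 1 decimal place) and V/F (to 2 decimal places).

Adiabatic flash: solve Rachford–Rice at each trial T, then check hF = ψ·hV(T) + (1−ψ)·hL(T).
  T = 340.2 K: K = (1.387, 0.142), RR gives ψ = 0.127, H_out = 4.035 kJ/mol
  T = 382.7 K: K = (2.406, 0.264), RR gives ψ = 0.785, H_out = 31.580 kJ/mol
  T = 361.4 K: K = (1.855, 0.197), RR gives ψ = 0.577, H_out = 21.950 kJ/mol
  T = 350.8 K: K = (1.611, 0.168), RR gives ψ = 0.416, H_out = 15.156 kJ/mol
  T = 345.5 K: K = (1.497, 0.155), RR gives ψ = 0.298, H_out = 10.473 kJ/mol
  T = 342.9 K: K = (1.442, 0.148), RR gives ψ = 0.223, H_out = 7.608 kJ/mol
  T = 344.2 K: K = (1.469, 0.152), RR gives ψ = 0.262, H_out = 9.100 kJ/mol
Linear interpolation between T = 342.9 (H_out = 7.608) and T = 344.2 (H_out = 9.100) on hF = 9.01 gives T ≈ 344.1 K, at which ψ = 0.26.

T = 344.1 K, V/F = 0.26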